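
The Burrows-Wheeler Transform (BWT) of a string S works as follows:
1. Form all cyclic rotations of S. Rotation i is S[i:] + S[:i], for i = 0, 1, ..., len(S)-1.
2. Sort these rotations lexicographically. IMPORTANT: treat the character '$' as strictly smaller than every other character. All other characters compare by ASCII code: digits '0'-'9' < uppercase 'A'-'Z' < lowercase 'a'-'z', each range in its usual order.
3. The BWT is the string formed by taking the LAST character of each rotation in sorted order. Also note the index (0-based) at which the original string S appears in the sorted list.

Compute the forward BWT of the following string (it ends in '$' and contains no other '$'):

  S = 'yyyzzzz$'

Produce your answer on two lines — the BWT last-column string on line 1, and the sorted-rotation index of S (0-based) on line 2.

All 8 rotations (rotation i = S[i:]+S[:i]):
  rot[0] = yyyzzzz$
  rot[1] = yyzzzz$y
  rot[2] = yzzzz$yy
  rot[3] = zzzz$yyy
  rot[4] = zzz$yyyz
  rot[5] = zz$yyyzz
  rot[6] = z$yyyzzz
  rot[7] = $yyyzzzz
Sorted (with $ < everything):
  sorted[0] = $yyyzzzz  (last char: 'z')
  sorted[1] = yyyzzzz$  (last char: '$')
  sorted[2] = yyzzzz$y  (last char: 'y')
  sorted[3] = yzzzz$yy  (last char: 'y')
  sorted[4] = z$yyyzzz  (last char: 'z')
  sorted[5] = zz$yyyzz  (last char: 'z')
  sorted[6] = zzz$yyyz  (last char: 'z')
  sorted[7] = zzzz$yyy  (last char: 'y')
Last column: z$yyzzzy
Original string S is at sorted index 1

Answer: z$yyzzzy
1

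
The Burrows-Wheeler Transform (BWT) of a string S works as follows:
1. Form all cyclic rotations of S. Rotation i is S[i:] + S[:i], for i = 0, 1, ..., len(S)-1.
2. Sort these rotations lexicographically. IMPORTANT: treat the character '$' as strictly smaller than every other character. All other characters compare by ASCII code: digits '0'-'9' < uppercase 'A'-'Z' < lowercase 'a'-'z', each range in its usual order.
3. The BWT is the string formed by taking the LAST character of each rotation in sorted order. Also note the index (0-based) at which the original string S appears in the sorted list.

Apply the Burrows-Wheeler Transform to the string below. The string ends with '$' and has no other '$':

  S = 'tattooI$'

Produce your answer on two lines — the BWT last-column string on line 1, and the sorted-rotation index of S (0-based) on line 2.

Answer: Iotot$ta
5

Derivation:
All 8 rotations (rotation i = S[i:]+S[:i]):
  rot[0] = tattooI$
  rot[1] = attooI$t
  rot[2] = ttooI$ta
  rot[3] = tooI$tat
  rot[4] = ooI$tatt
  rot[5] = oI$tatto
  rot[6] = I$tattoo
  rot[7] = $tattooI
Sorted (with $ < everything):
  sorted[0] = $tattooI  (last char: 'I')
  sorted[1] = I$tattoo  (last char: 'o')
  sorted[2] = attooI$t  (last char: 't')
  sorted[3] = oI$tatto  (last char: 'o')
  sorted[4] = ooI$tatt  (last char: 't')
  sorted[5] = tattooI$  (last char: '$')
  sorted[6] = tooI$tat  (last char: 't')
  sorted[7] = ttooI$ta  (last char: 'a')
Last column: Iotot$ta
Original string S is at sorted index 5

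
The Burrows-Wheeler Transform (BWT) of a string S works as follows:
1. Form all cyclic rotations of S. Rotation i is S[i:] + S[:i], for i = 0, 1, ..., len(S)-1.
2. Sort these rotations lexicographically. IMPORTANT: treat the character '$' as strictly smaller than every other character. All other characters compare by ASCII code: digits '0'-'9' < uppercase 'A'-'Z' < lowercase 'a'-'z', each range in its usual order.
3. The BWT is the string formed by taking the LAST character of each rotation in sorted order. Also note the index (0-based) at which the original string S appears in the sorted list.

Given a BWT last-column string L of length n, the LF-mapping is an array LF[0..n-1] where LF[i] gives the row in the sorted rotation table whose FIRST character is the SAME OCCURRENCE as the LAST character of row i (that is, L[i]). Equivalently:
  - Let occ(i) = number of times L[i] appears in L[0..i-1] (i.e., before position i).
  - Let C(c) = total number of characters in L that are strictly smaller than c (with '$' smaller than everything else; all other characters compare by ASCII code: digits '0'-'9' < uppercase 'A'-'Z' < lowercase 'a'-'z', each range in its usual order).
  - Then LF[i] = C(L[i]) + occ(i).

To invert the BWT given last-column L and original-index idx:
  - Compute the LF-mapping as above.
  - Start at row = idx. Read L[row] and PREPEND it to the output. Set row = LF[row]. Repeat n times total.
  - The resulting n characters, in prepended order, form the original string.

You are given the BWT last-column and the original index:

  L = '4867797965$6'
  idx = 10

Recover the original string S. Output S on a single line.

LF mapping: 1 9 3 6 7 10 8 11 4 2 0 5
Walk LF starting at row 10, prepending L[row]:
  step 1: row=10, L[10]='$', prepend. Next row=LF[10]=0
  step 2: row=0, L[0]='4', prepend. Next row=LF[0]=1
  step 3: row=1, L[1]='8', prepend. Next row=LF[1]=9
  step 4: row=9, L[9]='5', prepend. Next row=LF[9]=2
  step 5: row=2, L[2]='6', prepend. Next row=LF[2]=3
  step 6: row=3, L[3]='7', prepend. Next row=LF[3]=6
  step 7: row=6, L[6]='7', prepend. Next row=LF[6]=8
  step 8: row=8, L[8]='6', prepend. Next row=LF[8]=4
  step 9: row=4, L[4]='7', prepend. Next row=LF[4]=7
  step 10: row=7, L[7]='9', prepend. Next row=LF[7]=11
  step 11: row=11, L[11]='6', prepend. Next row=LF[11]=5
  step 12: row=5, L[5]='9', prepend. Next row=LF[5]=10
Reversed output: 96976776584$

Answer: 96976776584$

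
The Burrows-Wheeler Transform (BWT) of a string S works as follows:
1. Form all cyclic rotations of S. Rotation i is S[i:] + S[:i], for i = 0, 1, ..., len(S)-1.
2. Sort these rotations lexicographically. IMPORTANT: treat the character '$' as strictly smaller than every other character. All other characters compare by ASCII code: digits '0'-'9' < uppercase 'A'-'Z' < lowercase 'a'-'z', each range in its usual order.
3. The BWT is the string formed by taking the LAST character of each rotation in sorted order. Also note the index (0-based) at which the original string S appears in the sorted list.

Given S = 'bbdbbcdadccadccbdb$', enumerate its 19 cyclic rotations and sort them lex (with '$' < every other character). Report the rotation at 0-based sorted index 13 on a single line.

Answer: cdadccadccbdb$bbdbb

Derivation:
All 19 rotations (rotation i = S[i:]+S[:i]):
  rot[0] = bbdbbcdadccadccbdb$
  rot[1] = bdbbcdadccadccbdb$b
  rot[2] = dbbcdadccadccbdb$bb
  rot[3] = bbcdadccadccbdb$bbd
  rot[4] = bcdadccadccbdb$bbdb
  rot[5] = cdadccadccbdb$bbdbb
  rot[6] = dadccadccbdb$bbdbbc
  rot[7] = adccadccbdb$bbdbbcd
  rot[8] = dccadccbdb$bbdbbcda
  rot[9] = ccadccbdb$bbdbbcdad
  rot[10] = cadccbdb$bbdbbcdadc
  rot[11] = adccbdb$bbdbbcdadcc
  rot[12] = dccbdb$bbdbbcdadcca
  rot[13] = ccbdb$bbdbbcdadccad
  rot[14] = cbdb$bbdbbcdadccadc
  rot[15] = bdb$bbdbbcdadccadcc
  rot[16] = db$bbdbbcdadccadccb
  rot[17] = b$bbdbbcdadccadccbd
  rot[18] = $bbdbbcdadccadccbdb
Sorted (with $ < everything):
  sorted[0] = $bbdbbcdadccadccbdb
  sorted[1] = adccadccbdb$bbdbbcd
  sorted[2] = adccbdb$bbdbbcdadcc
  sorted[3] = b$bbdbbcdadccadccbd
  sorted[4] = bbcdadccadccbdb$bbd
  sorted[5] = bbdbbcdadccadccbdb$
  sorted[6] = bcdadccadccbdb$bbdb
  sorted[7] = bdb$bbdbbcdadccadcc
  sorted[8] = bdbbcdadccadccbdb$b
  sorted[9] = cadccbdb$bbdbbcdadc
  sorted[10] = cbdb$bbdbbcdadccadc
  sorted[11] = ccadccbdb$bbdbbcdad
  sorted[12] = ccbdb$bbdbbcdadccad
  sorted[13] = cdadccadccbdb$bbdbb
  sorted[14] = dadccadccbdb$bbdbbc
  sorted[15] = db$bbdbbcdadccadccb
  sorted[16] = dbbcdadccadccbdb$bb
  sorted[17] = dccadccbdb$bbdbbcda
  sorted[18] = dccbdb$bbdbbcdadcca
sorted[13] = cdadccadccbdb$bbdbb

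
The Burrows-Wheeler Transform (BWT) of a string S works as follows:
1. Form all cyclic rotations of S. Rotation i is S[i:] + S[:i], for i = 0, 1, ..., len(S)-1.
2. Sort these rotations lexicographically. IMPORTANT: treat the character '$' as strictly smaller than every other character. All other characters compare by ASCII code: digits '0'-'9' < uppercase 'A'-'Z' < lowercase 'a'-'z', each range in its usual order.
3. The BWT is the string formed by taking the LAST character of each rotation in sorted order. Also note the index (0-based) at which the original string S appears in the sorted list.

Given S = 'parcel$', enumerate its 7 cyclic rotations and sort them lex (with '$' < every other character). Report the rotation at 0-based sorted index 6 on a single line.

All 7 rotations (rotation i = S[i:]+S[:i]):
  rot[0] = parcel$
  rot[1] = arcel$p
  rot[2] = rcel$pa
  rot[3] = cel$par
  rot[4] = el$parc
  rot[5] = l$parce
  rot[6] = $parcel
Sorted (with $ < everything):
  sorted[0] = $parcel
  sorted[1] = arcel$p
  sorted[2] = cel$par
  sorted[3] = el$parc
  sorted[4] = l$parce
  sorted[5] = parcel$
  sorted[6] = rcel$pa
sorted[6] = rcel$pa

Answer: rcel$pa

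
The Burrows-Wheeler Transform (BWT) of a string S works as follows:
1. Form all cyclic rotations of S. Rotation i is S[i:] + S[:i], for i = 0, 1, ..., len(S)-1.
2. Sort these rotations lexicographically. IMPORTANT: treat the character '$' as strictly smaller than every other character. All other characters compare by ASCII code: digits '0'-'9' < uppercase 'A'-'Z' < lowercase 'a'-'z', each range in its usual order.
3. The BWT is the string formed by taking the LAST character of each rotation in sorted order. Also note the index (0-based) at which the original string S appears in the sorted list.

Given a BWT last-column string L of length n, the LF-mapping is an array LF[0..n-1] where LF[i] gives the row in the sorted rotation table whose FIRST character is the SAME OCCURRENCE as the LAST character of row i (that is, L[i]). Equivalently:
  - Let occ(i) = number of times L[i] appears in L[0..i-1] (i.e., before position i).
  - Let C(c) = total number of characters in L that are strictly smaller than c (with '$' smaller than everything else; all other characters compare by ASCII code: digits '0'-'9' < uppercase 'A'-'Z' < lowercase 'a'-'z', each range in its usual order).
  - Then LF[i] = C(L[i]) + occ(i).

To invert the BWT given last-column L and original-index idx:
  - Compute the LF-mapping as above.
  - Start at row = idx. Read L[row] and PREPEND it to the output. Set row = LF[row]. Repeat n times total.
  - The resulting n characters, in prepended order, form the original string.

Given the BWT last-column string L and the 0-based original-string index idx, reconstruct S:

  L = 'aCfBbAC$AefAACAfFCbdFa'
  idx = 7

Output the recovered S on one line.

Answer: CAAafbAFfCdfACBAFbeCa$

Derivation:
LF mapping: 13 7 19 6 15 1 8 0 2 18 20 3 4 9 5 21 11 10 16 17 12 14
Walk LF starting at row 7, prepending L[row]:
  step 1: row=7, L[7]='$', prepend. Next row=LF[7]=0
  step 2: row=0, L[0]='a', prepend. Next row=LF[0]=13
  step 3: row=13, L[13]='C', prepend. Next row=LF[13]=9
  step 4: row=9, L[9]='e', prepend. Next row=LF[9]=18
  step 5: row=18, L[18]='b', prepend. Next row=LF[18]=16
  step 6: row=16, L[16]='F', prepend. Next row=LF[16]=11
  step 7: row=11, L[11]='A', prepend. Next row=LF[11]=3
  step 8: row=3, L[3]='B', prepend. Next row=LF[3]=6
  step 9: row=6, L[6]='C', prepend. Next row=LF[6]=8
  step 10: row=8, L[8]='A', prepend. Next row=LF[8]=2
  step 11: row=2, L[2]='f', prepend. Next row=LF[2]=19
  step 12: row=19, L[19]='d', prepend. Next row=LF[19]=17
  step 13: row=17, L[17]='C', prepend. Next row=LF[17]=10
  step 14: row=10, L[10]='f', prepend. Next row=LF[10]=20
  step 15: row=20, L[20]='F', prepend. Next row=LF[20]=12
  step 16: row=12, L[12]='A', prepend. Next row=LF[12]=4
  step 17: row=4, L[4]='b', prepend. Next row=LF[4]=15
  step 18: row=15, L[15]='f', prepend. Next row=LF[15]=21
  step 19: row=21, L[21]='a', prepend. Next row=LF[21]=14
  step 20: row=14, L[14]='A', prepend. Next row=LF[14]=5
  step 21: row=5, L[5]='A', prepend. Next row=LF[5]=1
  step 22: row=1, L[1]='C', prepend. Next row=LF[1]=7
Reversed output: CAAafbAFfCdfACBAFbeCa$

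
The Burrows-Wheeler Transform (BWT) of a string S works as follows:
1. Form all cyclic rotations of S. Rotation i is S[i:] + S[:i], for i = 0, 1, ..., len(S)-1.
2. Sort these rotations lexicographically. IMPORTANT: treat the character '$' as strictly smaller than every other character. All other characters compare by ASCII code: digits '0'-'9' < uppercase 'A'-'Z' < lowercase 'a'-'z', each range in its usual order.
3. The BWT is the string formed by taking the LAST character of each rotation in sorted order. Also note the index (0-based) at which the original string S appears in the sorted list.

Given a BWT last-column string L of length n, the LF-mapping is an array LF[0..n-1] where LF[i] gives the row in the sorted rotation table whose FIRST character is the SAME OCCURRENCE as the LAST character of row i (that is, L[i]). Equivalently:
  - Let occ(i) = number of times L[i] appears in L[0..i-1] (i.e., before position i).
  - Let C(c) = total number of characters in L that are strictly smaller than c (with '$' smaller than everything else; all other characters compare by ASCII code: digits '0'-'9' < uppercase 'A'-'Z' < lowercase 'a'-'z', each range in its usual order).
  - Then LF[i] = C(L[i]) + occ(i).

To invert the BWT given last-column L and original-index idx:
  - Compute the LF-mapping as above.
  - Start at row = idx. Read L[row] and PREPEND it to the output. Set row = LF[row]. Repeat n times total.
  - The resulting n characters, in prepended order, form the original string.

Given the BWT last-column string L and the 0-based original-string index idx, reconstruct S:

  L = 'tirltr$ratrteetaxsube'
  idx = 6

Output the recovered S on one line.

LF mapping: 14 7 9 8 15 10 0 11 1 16 12 17 4 5 18 2 20 13 19 3 6
Walk LF starting at row 6, prepending L[row]:
  step 1: row=6, L[6]='$', prepend. Next row=LF[6]=0
  step 2: row=0, L[0]='t', prepend. Next row=LF[0]=14
  step 3: row=14, L[14]='t', prepend. Next row=LF[14]=18
  step 4: row=18, L[18]='u', prepend. Next row=LF[18]=19
  step 5: row=19, L[19]='b', prepend. Next row=LF[19]=3
  step 6: row=3, L[3]='l', prepend. Next row=LF[3]=8
  step 7: row=8, L[8]='a', prepend. Next row=LF[8]=1
  step 8: row=1, L[1]='i', prepend. Next row=LF[1]=7
  step 9: row=7, L[7]='r', prepend. Next row=LF[7]=11
  step 10: row=11, L[11]='t', prepend. Next row=LF[11]=17
  step 11: row=17, L[17]='s', prepend. Next row=LF[17]=13
  step 12: row=13, L[13]='e', prepend. Next row=LF[13]=5
  step 13: row=5, L[5]='r', prepend. Next row=LF[5]=10
  step 14: row=10, L[10]='r', prepend. Next row=LF[10]=12
  step 15: row=12, L[12]='e', prepend. Next row=LF[12]=4
  step 16: row=4, L[4]='t', prepend. Next row=LF[4]=15
  step 17: row=15, L[15]='a', prepend. Next row=LF[15]=2
  step 18: row=2, L[2]='r', prepend. Next row=LF[2]=9
  step 19: row=9, L[9]='t', prepend. Next row=LF[9]=16
  step 20: row=16, L[16]='x', prepend. Next row=LF[16]=20
  step 21: row=20, L[20]='e', prepend. Next row=LF[20]=6
Reversed output: extraterrestrialbutt$

Answer: extraterrestrialbutt$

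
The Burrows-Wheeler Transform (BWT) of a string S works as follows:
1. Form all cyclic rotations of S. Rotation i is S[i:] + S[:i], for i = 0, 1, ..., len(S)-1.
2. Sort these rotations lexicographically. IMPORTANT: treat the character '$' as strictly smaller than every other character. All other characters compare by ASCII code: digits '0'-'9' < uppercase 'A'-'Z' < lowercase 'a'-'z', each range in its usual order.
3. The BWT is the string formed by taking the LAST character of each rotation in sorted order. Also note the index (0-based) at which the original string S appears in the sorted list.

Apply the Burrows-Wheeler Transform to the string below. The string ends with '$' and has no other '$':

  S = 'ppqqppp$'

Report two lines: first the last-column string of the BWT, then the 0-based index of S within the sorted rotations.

All 8 rotations (rotation i = S[i:]+S[:i]):
  rot[0] = ppqqppp$
  rot[1] = pqqppp$p
  rot[2] = qqppp$pp
  rot[3] = qppp$ppq
  rot[4] = ppp$ppqq
  rot[5] = pp$ppqqp
  rot[6] = p$ppqqpp
  rot[7] = $ppqqppp
Sorted (with $ < everything):
  sorted[0] = $ppqqppp  (last char: 'p')
  sorted[1] = p$ppqqpp  (last char: 'p')
  sorted[2] = pp$ppqqp  (last char: 'p')
  sorted[3] = ppp$ppqq  (last char: 'q')
  sorted[4] = ppqqppp$  (last char: '$')
  sorted[5] = pqqppp$p  (last char: 'p')
  sorted[6] = qppp$ppq  (last char: 'q')
  sorted[7] = qqppp$pp  (last char: 'p')
Last column: pppq$pqp
Original string S is at sorted index 4

Answer: pppq$pqp
4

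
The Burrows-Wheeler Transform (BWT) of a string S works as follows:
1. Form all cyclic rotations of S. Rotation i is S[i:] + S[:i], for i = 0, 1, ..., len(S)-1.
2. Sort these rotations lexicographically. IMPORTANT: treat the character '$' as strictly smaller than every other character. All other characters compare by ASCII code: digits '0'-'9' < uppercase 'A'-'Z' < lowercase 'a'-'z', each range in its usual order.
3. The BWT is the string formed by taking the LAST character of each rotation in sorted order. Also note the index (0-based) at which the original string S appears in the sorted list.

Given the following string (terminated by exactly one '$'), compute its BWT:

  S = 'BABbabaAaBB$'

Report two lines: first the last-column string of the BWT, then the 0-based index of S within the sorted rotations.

Answer: BBaB$aAbAbaB
4

Derivation:
All 12 rotations (rotation i = S[i:]+S[:i]):
  rot[0] = BABbabaAaBB$
  rot[1] = ABbabaAaBB$B
  rot[2] = BbabaAaBB$BA
  rot[3] = babaAaBB$BAB
  rot[4] = abaAaBB$BABb
  rot[5] = baAaBB$BABba
  rot[6] = aAaBB$BABbab
  rot[7] = AaBB$BABbaba
  rot[8] = aBB$BABbabaA
  rot[9] = BB$BABbabaAa
  rot[10] = B$BABbabaAaB
  rot[11] = $BABbabaAaBB
Sorted (with $ < everything):
  sorted[0] = $BABbabaAaBB  (last char: 'B')
  sorted[1] = ABbabaAaBB$B  (last char: 'B')
  sorted[2] = AaBB$BABbaba  (last char: 'a')
  sorted[3] = B$BABbabaAaB  (last char: 'B')
  sorted[4] = BABbabaAaBB$  (last char: '$')
  sorted[5] = BB$BABbabaAa  (last char: 'a')
  sorted[6] = BbabaAaBB$BA  (last char: 'A')
  sorted[7] = aAaBB$BABbab  (last char: 'b')
  sorted[8] = aBB$BABbabaA  (last char: 'A')
  sorted[9] = abaAaBB$BABb  (last char: 'b')
  sorted[10] = baAaBB$BABba  (last char: 'a')
  sorted[11] = babaAaBB$BAB  (last char: 'B')
Last column: BBaB$aAbAbaB
Original string S is at sorted index 4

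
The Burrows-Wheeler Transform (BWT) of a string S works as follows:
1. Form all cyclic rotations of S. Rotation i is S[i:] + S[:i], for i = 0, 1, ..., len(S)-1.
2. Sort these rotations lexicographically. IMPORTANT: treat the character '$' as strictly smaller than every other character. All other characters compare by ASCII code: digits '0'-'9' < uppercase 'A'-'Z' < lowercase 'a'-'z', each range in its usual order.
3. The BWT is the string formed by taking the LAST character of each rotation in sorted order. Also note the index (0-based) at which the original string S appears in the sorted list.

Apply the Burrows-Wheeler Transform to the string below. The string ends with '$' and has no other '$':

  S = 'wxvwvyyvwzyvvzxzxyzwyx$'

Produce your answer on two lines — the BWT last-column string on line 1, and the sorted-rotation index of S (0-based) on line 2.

Answer: xyxywvv$zvywzzzywvxyxvw
7

Derivation:
All 23 rotations (rotation i = S[i:]+S[:i]):
  rot[0] = wxvwvyyvwzyvvzxzxyzwyx$
  rot[1] = xvwvyyvwzyvvzxzxyzwyx$w
  rot[2] = vwvyyvwzyvvzxzxyzwyx$wx
  rot[3] = wvyyvwzyvvzxzxyzwyx$wxv
  rot[4] = vyyvwzyvvzxzxyzwyx$wxvw
  rot[5] = yyvwzyvvzxzxyzwyx$wxvwv
  rot[6] = yvwzyvvzxzxyzwyx$wxvwvy
  rot[7] = vwzyvvzxzxyzwyx$wxvwvyy
  rot[8] = wzyvvzxzxyzwyx$wxvwvyyv
  rot[9] = zyvvzxzxyzwyx$wxvwvyyvw
  rot[10] = yvvzxzxyzwyx$wxvwvyyvwz
  rot[11] = vvzxzxyzwyx$wxvwvyyvwzy
  rot[12] = vzxzxyzwyx$wxvwvyyvwzyv
  rot[13] = zxzxyzwyx$wxvwvyyvwzyvv
  rot[14] = xzxyzwyx$wxvwvyyvwzyvvz
  rot[15] = zxyzwyx$wxvwvyyvwzyvvzx
  rot[16] = xyzwyx$wxvwvyyvwzyvvzxz
  rot[17] = yzwyx$wxvwvyyvwzyvvzxzx
  rot[18] = zwyx$wxvwvyyvwzyvvzxzxy
  rot[19] = wyx$wxvwvyyvwzyvvzxzxyz
  rot[20] = yx$wxvwvyyvwzyvvzxzxyzw
  rot[21] = x$wxvwvyyvwzyvvzxzxyzwy
  rot[22] = $wxvwvyyvwzyvvzxzxyzwyx
Sorted (with $ < everything):
  sorted[0] = $wxvwvyyvwzyvvzxzxyzwyx  (last char: 'x')
  sorted[1] = vvzxzxyzwyx$wxvwvyyvwzy  (last char: 'y')
  sorted[2] = vwvyyvwzyvvzxzxyzwyx$wx  (last char: 'x')
  sorted[3] = vwzyvvzxzxyzwyx$wxvwvyy  (last char: 'y')
  sorted[4] = vyyvwzyvvzxzxyzwyx$wxvw  (last char: 'w')
  sorted[5] = vzxzxyzwyx$wxvwvyyvwzyv  (last char: 'v')
  sorted[6] = wvyyvwzyvvzxzxyzwyx$wxv  (last char: 'v')
  sorted[7] = wxvwvyyvwzyvvzxzxyzwyx$  (last char: '$')
  sorted[8] = wyx$wxvwvyyvwzyvvzxzxyz  (last char: 'z')
  sorted[9] = wzyvvzxzxyzwyx$wxvwvyyv  (last char: 'v')
  sorted[10] = x$wxvwvyyvwzyvvzxzxyzwy  (last char: 'y')
  sorted[11] = xvwvyyvwzyvvzxzxyzwyx$w  (last char: 'w')
  sorted[12] = xyzwyx$wxvwvyyvwzyvvzxz  (last char: 'z')
  sorted[13] = xzxyzwyx$wxvwvyyvwzyvvz  (last char: 'z')
  sorted[14] = yvvzxzxyzwyx$wxvwvyyvwz  (last char: 'z')
  sorted[15] = yvwzyvvzxzxyzwyx$wxvwvy  (last char: 'y')
  sorted[16] = yx$wxvwvyyvwzyvvzxzxyzw  (last char: 'w')
  sorted[17] = yyvwzyvvzxzxyzwyx$wxvwv  (last char: 'v')
  sorted[18] = yzwyx$wxvwvyyvwzyvvzxzx  (last char: 'x')
  sorted[19] = zwyx$wxvwvyyvwzyvvzxzxy  (last char: 'y')
  sorted[20] = zxyzwyx$wxvwvyyvwzyvvzx  (last char: 'x')
  sorted[21] = zxzxyzwyx$wxvwvyyvwzyvv  (last char: 'v')
  sorted[22] = zyvvzxzxyzwyx$wxvwvyyvw  (last char: 'w')
Last column: xyxywvv$zvywzzzywvxyxvw
Original string S is at sorted index 7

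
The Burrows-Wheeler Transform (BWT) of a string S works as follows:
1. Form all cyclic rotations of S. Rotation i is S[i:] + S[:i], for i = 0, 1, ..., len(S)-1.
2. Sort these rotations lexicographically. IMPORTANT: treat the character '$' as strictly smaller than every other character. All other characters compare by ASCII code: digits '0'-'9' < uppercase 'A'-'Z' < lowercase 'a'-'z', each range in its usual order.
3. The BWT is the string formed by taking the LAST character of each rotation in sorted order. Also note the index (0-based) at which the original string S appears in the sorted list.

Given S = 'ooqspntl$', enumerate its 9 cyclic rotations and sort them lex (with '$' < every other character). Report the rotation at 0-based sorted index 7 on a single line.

All 9 rotations (rotation i = S[i:]+S[:i]):
  rot[0] = ooqspntl$
  rot[1] = oqspntl$o
  rot[2] = qspntl$oo
  rot[3] = spntl$ooq
  rot[4] = pntl$ooqs
  rot[5] = ntl$ooqsp
  rot[6] = tl$ooqspn
  rot[7] = l$ooqspnt
  rot[8] = $ooqspntl
Sorted (with $ < everything):
  sorted[0] = $ooqspntl
  sorted[1] = l$ooqspnt
  sorted[2] = ntl$ooqsp
  sorted[3] = ooqspntl$
  sorted[4] = oqspntl$o
  sorted[5] = pntl$ooqs
  sorted[6] = qspntl$oo
  sorted[7] = spntl$ooq
  sorted[8] = tl$ooqspn
sorted[7] = spntl$ooq

Answer: spntl$ooq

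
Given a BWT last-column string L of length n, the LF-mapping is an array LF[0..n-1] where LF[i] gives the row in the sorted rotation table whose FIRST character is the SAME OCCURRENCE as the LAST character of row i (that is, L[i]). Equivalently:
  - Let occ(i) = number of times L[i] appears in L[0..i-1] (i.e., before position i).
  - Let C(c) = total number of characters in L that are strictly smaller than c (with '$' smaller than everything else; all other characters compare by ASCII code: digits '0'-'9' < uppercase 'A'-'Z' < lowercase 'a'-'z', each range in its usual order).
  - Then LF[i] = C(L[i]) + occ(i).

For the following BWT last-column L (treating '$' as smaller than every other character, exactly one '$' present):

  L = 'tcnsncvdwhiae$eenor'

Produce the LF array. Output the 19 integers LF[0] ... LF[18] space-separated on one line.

Char counts: '$':1, 'a':1, 'c':2, 'd':1, 'e':3, 'h':1, 'i':1, 'n':3, 'o':1, 'r':1, 's':1, 't':1, 'v':1, 'w':1
C (first-col start): C('$')=0, C('a')=1, C('c')=2, C('d')=4, C('e')=5, C('h')=8, C('i')=9, C('n')=10, C('o')=13, C('r')=14, C('s')=15, C('t')=16, C('v')=17, C('w')=18
L[0]='t': occ=0, LF[0]=C('t')+0=16+0=16
L[1]='c': occ=0, LF[1]=C('c')+0=2+0=2
L[2]='n': occ=0, LF[2]=C('n')+0=10+0=10
L[3]='s': occ=0, LF[3]=C('s')+0=15+0=15
L[4]='n': occ=1, LF[4]=C('n')+1=10+1=11
L[5]='c': occ=1, LF[5]=C('c')+1=2+1=3
L[6]='v': occ=0, LF[6]=C('v')+0=17+0=17
L[7]='d': occ=0, LF[7]=C('d')+0=4+0=4
L[8]='w': occ=0, LF[8]=C('w')+0=18+0=18
L[9]='h': occ=0, LF[9]=C('h')+0=8+0=8
L[10]='i': occ=0, LF[10]=C('i')+0=9+0=9
L[11]='a': occ=0, LF[11]=C('a')+0=1+0=1
L[12]='e': occ=0, LF[12]=C('e')+0=5+0=5
L[13]='$': occ=0, LF[13]=C('$')+0=0+0=0
L[14]='e': occ=1, LF[14]=C('e')+1=5+1=6
L[15]='e': occ=2, LF[15]=C('e')+2=5+2=7
L[16]='n': occ=2, LF[16]=C('n')+2=10+2=12
L[17]='o': occ=0, LF[17]=C('o')+0=13+0=13
L[18]='r': occ=0, LF[18]=C('r')+0=14+0=14

Answer: 16 2 10 15 11 3 17 4 18 8 9 1 5 0 6 7 12 13 14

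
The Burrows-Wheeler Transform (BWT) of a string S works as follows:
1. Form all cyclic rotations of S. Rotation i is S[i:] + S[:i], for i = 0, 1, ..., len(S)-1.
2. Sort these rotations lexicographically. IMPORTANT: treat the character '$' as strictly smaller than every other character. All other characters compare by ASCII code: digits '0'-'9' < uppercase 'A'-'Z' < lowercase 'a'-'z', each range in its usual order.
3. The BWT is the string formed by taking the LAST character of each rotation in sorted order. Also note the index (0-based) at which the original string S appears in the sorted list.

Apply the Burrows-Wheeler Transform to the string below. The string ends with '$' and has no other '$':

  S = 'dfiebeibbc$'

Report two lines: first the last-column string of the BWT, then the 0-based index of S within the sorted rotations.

Answer: cibeb$ibdef
5

Derivation:
All 11 rotations (rotation i = S[i:]+S[:i]):
  rot[0] = dfiebeibbc$
  rot[1] = fiebeibbc$d
  rot[2] = iebeibbc$df
  rot[3] = ebeibbc$dfi
  rot[4] = beibbc$dfie
  rot[5] = eibbc$dfieb
  rot[6] = ibbc$dfiebe
  rot[7] = bbc$dfiebei
  rot[8] = bc$dfiebeib
  rot[9] = c$dfiebeibb
  rot[10] = $dfiebeibbc
Sorted (with $ < everything):
  sorted[0] = $dfiebeibbc  (last char: 'c')
  sorted[1] = bbc$dfiebei  (last char: 'i')
  sorted[2] = bc$dfiebeib  (last char: 'b')
  sorted[3] = beibbc$dfie  (last char: 'e')
  sorted[4] = c$dfiebeibb  (last char: 'b')
  sorted[5] = dfiebeibbc$  (last char: '$')
  sorted[6] = ebeibbc$dfi  (last char: 'i')
  sorted[7] = eibbc$dfieb  (last char: 'b')
  sorted[8] = fiebeibbc$d  (last char: 'd')
  sorted[9] = ibbc$dfiebe  (last char: 'e')
  sorted[10] = iebeibbc$df  (last char: 'f')
Last column: cibeb$ibdef
Original string S is at sorted index 5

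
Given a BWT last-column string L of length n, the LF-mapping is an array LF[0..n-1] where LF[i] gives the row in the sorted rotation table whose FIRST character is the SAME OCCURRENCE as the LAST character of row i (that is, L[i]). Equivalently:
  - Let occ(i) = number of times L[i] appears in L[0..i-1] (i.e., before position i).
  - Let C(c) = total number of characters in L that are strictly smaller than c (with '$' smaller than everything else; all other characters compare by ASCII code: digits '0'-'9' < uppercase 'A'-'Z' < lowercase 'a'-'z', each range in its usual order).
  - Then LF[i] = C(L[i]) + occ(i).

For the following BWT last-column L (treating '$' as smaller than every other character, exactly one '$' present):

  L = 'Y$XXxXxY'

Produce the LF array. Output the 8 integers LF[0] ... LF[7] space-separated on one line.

Char counts: '$':1, 'X':3, 'Y':2, 'x':2
C (first-col start): C('$')=0, C('X')=1, C('Y')=4, C('x')=6
L[0]='Y': occ=0, LF[0]=C('Y')+0=4+0=4
L[1]='$': occ=0, LF[1]=C('$')+0=0+0=0
L[2]='X': occ=0, LF[2]=C('X')+0=1+0=1
L[3]='X': occ=1, LF[3]=C('X')+1=1+1=2
L[4]='x': occ=0, LF[4]=C('x')+0=6+0=6
L[5]='X': occ=2, LF[5]=C('X')+2=1+2=3
L[6]='x': occ=1, LF[6]=C('x')+1=6+1=7
L[7]='Y': occ=1, LF[7]=C('Y')+1=4+1=5

Answer: 4 0 1 2 6 3 7 5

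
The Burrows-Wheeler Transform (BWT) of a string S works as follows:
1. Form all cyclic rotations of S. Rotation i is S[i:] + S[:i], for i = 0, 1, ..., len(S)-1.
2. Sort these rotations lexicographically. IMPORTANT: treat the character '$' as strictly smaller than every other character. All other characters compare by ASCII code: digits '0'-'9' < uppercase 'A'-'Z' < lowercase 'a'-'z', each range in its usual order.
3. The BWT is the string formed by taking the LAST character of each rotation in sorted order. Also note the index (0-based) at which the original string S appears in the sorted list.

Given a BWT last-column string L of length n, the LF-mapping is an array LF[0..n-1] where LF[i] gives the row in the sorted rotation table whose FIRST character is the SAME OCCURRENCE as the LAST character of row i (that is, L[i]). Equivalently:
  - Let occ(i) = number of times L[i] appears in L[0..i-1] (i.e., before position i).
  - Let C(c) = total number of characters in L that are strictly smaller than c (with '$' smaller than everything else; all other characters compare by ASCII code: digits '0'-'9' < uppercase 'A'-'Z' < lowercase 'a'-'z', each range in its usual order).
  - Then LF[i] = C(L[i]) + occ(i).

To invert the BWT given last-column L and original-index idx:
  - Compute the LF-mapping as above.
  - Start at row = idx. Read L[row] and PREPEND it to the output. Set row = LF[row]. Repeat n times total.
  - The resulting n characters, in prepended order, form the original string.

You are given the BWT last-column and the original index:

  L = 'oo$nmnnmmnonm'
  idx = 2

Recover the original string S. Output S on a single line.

Answer: mnnnmnnommoo$

Derivation:
LF mapping: 10 11 0 5 1 6 7 2 3 8 12 9 4
Walk LF starting at row 2, prepending L[row]:
  step 1: row=2, L[2]='$', prepend. Next row=LF[2]=0
  step 2: row=0, L[0]='o', prepend. Next row=LF[0]=10
  step 3: row=10, L[10]='o', prepend. Next row=LF[10]=12
  step 4: row=12, L[12]='m', prepend. Next row=LF[12]=4
  step 5: row=4, L[4]='m', prepend. Next row=LF[4]=1
  step 6: row=1, L[1]='o', prepend. Next row=LF[1]=11
  step 7: row=11, L[11]='n', prepend. Next row=LF[11]=9
  step 8: row=9, L[9]='n', prepend. Next row=LF[9]=8
  step 9: row=8, L[8]='m', prepend. Next row=LF[8]=3
  step 10: row=3, L[3]='n', prepend. Next row=LF[3]=5
  step 11: row=5, L[5]='n', prepend. Next row=LF[5]=6
  step 12: row=6, L[6]='n', prepend. Next row=LF[6]=7
  step 13: row=7, L[7]='m', prepend. Next row=LF[7]=2
Reversed output: mnnnmnnommoo$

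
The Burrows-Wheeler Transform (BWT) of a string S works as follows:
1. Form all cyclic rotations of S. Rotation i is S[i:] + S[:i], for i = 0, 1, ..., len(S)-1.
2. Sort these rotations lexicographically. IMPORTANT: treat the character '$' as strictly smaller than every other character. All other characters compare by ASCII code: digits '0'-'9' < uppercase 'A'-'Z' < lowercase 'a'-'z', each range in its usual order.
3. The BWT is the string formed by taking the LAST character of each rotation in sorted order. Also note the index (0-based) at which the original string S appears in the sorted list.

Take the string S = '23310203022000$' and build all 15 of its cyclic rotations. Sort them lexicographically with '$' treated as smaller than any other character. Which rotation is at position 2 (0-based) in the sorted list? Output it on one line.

All 15 rotations (rotation i = S[i:]+S[:i]):
  rot[0] = 23310203022000$
  rot[1] = 3310203022000$2
  rot[2] = 310203022000$23
  rot[3] = 10203022000$233
  rot[4] = 0203022000$2331
  rot[5] = 203022000$23310
  rot[6] = 03022000$233102
  rot[7] = 3022000$2331020
  rot[8] = 022000$23310203
  rot[9] = 22000$233102030
  rot[10] = 2000$2331020302
  rot[11] = 000$23310203022
  rot[12] = 00$233102030220
  rot[13] = 0$2331020302200
  rot[14] = $23310203022000
Sorted (with $ < everything):
  sorted[0] = $23310203022000
  sorted[1] = 0$2331020302200
  sorted[2] = 00$233102030220
  sorted[3] = 000$23310203022
  sorted[4] = 0203022000$2331
  sorted[5] = 022000$23310203
  sorted[6] = 03022000$233102
  sorted[7] = 10203022000$233
  sorted[8] = 2000$2331020302
  sorted[9] = 203022000$23310
  sorted[10] = 22000$233102030
  sorted[11] = 23310203022000$
  sorted[12] = 3022000$2331020
  sorted[13] = 310203022000$23
  sorted[14] = 3310203022000$2
sorted[2] = 00$233102030220

Answer: 00$233102030220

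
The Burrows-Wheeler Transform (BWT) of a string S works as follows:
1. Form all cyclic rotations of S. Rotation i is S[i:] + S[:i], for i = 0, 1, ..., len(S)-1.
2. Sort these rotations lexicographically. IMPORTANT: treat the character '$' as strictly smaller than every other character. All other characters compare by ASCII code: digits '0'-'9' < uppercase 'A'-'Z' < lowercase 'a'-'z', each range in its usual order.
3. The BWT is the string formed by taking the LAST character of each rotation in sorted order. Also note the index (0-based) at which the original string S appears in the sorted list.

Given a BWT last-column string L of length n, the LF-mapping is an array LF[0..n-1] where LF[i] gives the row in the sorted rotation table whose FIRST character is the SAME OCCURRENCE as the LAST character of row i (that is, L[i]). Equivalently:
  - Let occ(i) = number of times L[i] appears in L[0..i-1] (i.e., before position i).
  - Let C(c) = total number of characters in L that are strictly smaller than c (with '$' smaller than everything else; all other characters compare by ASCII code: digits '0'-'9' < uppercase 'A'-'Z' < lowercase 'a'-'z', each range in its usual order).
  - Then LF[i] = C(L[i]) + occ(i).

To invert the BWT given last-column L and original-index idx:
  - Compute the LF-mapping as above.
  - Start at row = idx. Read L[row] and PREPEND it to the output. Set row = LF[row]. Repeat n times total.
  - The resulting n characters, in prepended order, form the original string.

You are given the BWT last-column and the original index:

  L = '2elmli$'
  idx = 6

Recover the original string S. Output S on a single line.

LF mapping: 1 2 4 6 5 3 0
Walk LF starting at row 6, prepending L[row]:
  step 1: row=6, L[6]='$', prepend. Next row=LF[6]=0
  step 2: row=0, L[0]='2', prepend. Next row=LF[0]=1
  step 3: row=1, L[1]='e', prepend. Next row=LF[1]=2
  step 4: row=2, L[2]='l', prepend. Next row=LF[2]=4
  step 5: row=4, L[4]='l', prepend. Next row=LF[4]=5
  step 6: row=5, L[5]='i', prepend. Next row=LF[5]=3
  step 7: row=3, L[3]='m', prepend. Next row=LF[3]=6
Reversed output: mille2$

Answer: mille2$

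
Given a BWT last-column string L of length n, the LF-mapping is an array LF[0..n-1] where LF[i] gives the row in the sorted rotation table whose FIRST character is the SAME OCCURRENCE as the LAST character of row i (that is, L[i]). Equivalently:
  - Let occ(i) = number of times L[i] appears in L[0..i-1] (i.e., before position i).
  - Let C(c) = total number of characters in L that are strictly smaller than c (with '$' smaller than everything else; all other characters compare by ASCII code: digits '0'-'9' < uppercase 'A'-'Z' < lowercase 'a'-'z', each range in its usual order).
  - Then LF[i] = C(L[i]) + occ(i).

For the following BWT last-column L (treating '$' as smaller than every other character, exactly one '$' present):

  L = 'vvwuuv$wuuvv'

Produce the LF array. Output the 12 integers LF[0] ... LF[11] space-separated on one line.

Char counts: '$':1, 'u':4, 'v':5, 'w':2
C (first-col start): C('$')=0, C('u')=1, C('v')=5, C('w')=10
L[0]='v': occ=0, LF[0]=C('v')+0=5+0=5
L[1]='v': occ=1, LF[1]=C('v')+1=5+1=6
L[2]='w': occ=0, LF[2]=C('w')+0=10+0=10
L[3]='u': occ=0, LF[3]=C('u')+0=1+0=1
L[4]='u': occ=1, LF[4]=C('u')+1=1+1=2
L[5]='v': occ=2, LF[5]=C('v')+2=5+2=7
L[6]='$': occ=0, LF[6]=C('$')+0=0+0=0
L[7]='w': occ=1, LF[7]=C('w')+1=10+1=11
L[8]='u': occ=2, LF[8]=C('u')+2=1+2=3
L[9]='u': occ=3, LF[9]=C('u')+3=1+3=4
L[10]='v': occ=3, LF[10]=C('v')+3=5+3=8
L[11]='v': occ=4, LF[11]=C('v')+4=5+4=9

Answer: 5 6 10 1 2 7 0 11 3 4 8 9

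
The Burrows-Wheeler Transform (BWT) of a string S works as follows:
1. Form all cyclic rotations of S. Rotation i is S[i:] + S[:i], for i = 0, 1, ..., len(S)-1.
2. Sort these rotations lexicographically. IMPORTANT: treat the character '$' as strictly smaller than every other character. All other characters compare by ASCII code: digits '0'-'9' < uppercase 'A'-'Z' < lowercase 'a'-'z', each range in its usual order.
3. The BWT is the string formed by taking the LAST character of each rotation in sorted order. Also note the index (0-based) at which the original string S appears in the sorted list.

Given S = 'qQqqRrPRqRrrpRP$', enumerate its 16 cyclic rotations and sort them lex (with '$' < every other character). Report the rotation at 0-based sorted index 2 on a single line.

All 16 rotations (rotation i = S[i:]+S[:i]):
  rot[0] = qQqqRrPRqRrrpRP$
  rot[1] = QqqRrPRqRrrpRP$q
  rot[2] = qqRrPRqRrrpRP$qQ
  rot[3] = qRrPRqRrrpRP$qQq
  rot[4] = RrPRqRrrpRP$qQqq
  rot[5] = rPRqRrrpRP$qQqqR
  rot[6] = PRqRrrpRP$qQqqRr
  rot[7] = RqRrrpRP$qQqqRrP
  rot[8] = qRrrpRP$qQqqRrPR
  rot[9] = RrrpRP$qQqqRrPRq
  rot[10] = rrpRP$qQqqRrPRqR
  rot[11] = rpRP$qQqqRrPRqRr
  rot[12] = pRP$qQqqRrPRqRrr
  rot[13] = RP$qQqqRrPRqRrrp
  rot[14] = P$qQqqRrPRqRrrpR
  rot[15] = $qQqqRrPRqRrrpRP
Sorted (with $ < everything):
  sorted[0] = $qQqqRrPRqRrrpRP
  sorted[1] = P$qQqqRrPRqRrrpR
  sorted[2] = PRqRrrpRP$qQqqRr
  sorted[3] = QqqRrPRqRrrpRP$q
  sorted[4] = RP$qQqqRrPRqRrrp
  sorted[5] = RqRrrpRP$qQqqRrP
  sorted[6] = RrPRqRrrpRP$qQqq
  sorted[7] = RrrpRP$qQqqRrPRq
  sorted[8] = pRP$qQqqRrPRqRrr
  sorted[9] = qQqqRrPRqRrrpRP$
  sorted[10] = qRrPRqRrrpRP$qQq
  sorted[11] = qRrrpRP$qQqqRrPR
  sorted[12] = qqRrPRqRrrpRP$qQ
  sorted[13] = rPRqRrrpRP$qQqqR
  sorted[14] = rpRP$qQqqRrPRqRr
  sorted[15] = rrpRP$qQqqRrPRqR
sorted[2] = PRqRrrpRP$qQqqRr

Answer: PRqRrrpRP$qQqqRr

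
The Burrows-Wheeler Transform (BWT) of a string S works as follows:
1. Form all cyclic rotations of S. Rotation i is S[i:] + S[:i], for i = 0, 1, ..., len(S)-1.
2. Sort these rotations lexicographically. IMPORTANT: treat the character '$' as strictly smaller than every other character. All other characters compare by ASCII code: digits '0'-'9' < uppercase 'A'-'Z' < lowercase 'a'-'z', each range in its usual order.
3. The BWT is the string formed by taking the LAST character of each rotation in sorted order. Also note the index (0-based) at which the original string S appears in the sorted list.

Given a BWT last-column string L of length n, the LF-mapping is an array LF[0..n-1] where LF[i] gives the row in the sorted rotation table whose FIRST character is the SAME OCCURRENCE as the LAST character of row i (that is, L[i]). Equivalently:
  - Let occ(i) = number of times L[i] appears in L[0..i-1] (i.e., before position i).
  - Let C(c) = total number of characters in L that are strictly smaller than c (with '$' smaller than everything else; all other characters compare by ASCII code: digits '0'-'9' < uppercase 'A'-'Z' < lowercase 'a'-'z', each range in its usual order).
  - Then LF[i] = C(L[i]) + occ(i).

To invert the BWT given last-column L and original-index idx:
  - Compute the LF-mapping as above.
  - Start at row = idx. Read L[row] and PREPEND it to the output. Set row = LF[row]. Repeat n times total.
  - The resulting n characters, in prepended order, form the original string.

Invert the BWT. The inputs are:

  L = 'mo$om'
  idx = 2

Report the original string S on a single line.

LF mapping: 1 3 0 4 2
Walk LF starting at row 2, prepending L[row]:
  step 1: row=2, L[2]='$', prepend. Next row=LF[2]=0
  step 2: row=0, L[0]='m', prepend. Next row=LF[0]=1
  step 3: row=1, L[1]='o', prepend. Next row=LF[1]=3
  step 4: row=3, L[3]='o', prepend. Next row=LF[3]=4
  step 5: row=4, L[4]='m', prepend. Next row=LF[4]=2
Reversed output: moom$

Answer: moom$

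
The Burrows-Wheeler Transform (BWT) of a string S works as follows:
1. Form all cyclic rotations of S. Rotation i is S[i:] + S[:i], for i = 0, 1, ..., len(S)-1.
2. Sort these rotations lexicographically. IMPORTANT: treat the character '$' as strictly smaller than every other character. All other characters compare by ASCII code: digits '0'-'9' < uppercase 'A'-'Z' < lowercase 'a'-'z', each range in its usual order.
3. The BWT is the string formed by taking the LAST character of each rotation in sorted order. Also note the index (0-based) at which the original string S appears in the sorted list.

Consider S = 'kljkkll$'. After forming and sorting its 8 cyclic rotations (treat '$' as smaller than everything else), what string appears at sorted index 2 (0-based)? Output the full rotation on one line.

All 8 rotations (rotation i = S[i:]+S[:i]):
  rot[0] = kljkkll$
  rot[1] = ljkkll$k
  rot[2] = jkkll$kl
  rot[3] = kkll$klj
  rot[4] = kll$kljk
  rot[5] = ll$kljkk
  rot[6] = l$kljkkl
  rot[7] = $kljkkll
Sorted (with $ < everything):
  sorted[0] = $kljkkll
  sorted[1] = jkkll$kl
  sorted[2] = kkll$klj
  sorted[3] = kljkkll$
  sorted[4] = kll$kljk
  sorted[5] = l$kljkkl
  sorted[6] = ljkkll$k
  sorted[7] = ll$kljkk
sorted[2] = kkll$klj

Answer: kkll$klj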